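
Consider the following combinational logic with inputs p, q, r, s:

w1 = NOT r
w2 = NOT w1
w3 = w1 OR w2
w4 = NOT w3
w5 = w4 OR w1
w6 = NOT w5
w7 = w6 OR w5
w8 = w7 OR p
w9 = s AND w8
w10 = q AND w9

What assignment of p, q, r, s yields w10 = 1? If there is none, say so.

p=0 q=1 r=0 s=1

w10 = q AND w9 must be 1, so both q = 1 and w9 = 1.
w9 = s AND w8 must be 1, so both s = 1 and w8 = 1.
w8 = w7 OR p must be 1, so at least one of w7, p is 1.
Check with p=0 q=1 r=0 s=1:
w1 = NOT r = NOT 0 = 1
w2 = NOT w1 = NOT 1 = 0
w3 = w1 OR w2 = 1 OR 0 = 1
w4 = NOT w3 = NOT 1 = 0
w5 = w4 OR w1 = 0 OR 1 = 1
w6 = NOT w5 = NOT 1 = 0
w7 = w6 OR w5 = 0 OR 1 = 1
w8 = w7 OR p = 1 OR 0 = 1
w9 = s AND w8 = 1 AND 1 = 1
w10 = q AND w9 = 1 AND 1 = 1
So w10 = 1 as required.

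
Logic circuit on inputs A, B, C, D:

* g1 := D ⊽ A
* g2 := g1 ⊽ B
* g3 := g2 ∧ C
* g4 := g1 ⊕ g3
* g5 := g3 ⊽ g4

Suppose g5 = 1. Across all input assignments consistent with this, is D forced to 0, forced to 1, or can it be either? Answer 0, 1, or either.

Both values of D occur among assignments with g5 = 1:
  D=0: A=1, B=0, C=0, D=0
  D=1: A=0, B=0, C=0, D=1

either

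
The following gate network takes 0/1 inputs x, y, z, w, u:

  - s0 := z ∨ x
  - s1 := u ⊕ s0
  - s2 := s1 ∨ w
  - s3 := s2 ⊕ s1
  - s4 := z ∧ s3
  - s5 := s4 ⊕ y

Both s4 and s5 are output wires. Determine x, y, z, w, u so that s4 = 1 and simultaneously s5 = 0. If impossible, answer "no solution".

x=1, y=1, z=1, w=1, u=1

Check with x=1, y=1, z=1, w=1, u=1:
s0 = z ∨ x = 1 ∨ 1 = 1
s1 = u ⊕ s0 = 1 ⊕ 1 = 0
s2 = s1 ∨ w = 0 ∨ 1 = 1
s3 = s2 ⊕ s1 = 1 ⊕ 0 = 1
s4 = z ∧ s3 = 1 ∧ 1 = 1
s5 = s4 ⊕ y = 1 ⊕ 1 = 0
So s4 = 1 and s5 = 0.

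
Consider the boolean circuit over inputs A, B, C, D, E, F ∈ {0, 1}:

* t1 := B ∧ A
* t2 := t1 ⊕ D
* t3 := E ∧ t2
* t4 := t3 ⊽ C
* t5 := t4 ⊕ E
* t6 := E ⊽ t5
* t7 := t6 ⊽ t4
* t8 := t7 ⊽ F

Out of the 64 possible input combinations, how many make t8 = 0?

44

t8 = t7 ⊽ F must be 0, so at least one of t7, F is 1.
Enumerating the 64 input combinations, 44 give t8 = 0 and 20 give t8 = 1.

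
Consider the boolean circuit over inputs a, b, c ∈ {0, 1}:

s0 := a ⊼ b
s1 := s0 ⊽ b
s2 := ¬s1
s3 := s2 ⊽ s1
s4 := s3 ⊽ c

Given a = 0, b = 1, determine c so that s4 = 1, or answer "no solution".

c=0

Check with a = 0, b = 1 and c=0:
s0 = a ⊼ b = 0 ⊼ 1 = 1
s1 = s0 ⊽ b = 1 ⊽ 1 = 0
s2 = ¬s1 = ¬0 = 1
s3 = s2 ⊽ s1 = 1 ⊽ 0 = 0
s4 = s3 ⊽ c = 0 ⊽ 0 = 1
So s4 = 1.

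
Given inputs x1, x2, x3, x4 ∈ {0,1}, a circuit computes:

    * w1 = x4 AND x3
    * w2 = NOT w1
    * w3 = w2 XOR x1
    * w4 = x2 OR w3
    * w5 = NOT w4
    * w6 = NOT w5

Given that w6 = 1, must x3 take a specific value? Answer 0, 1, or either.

either

Both values of x3 occur among assignments with w6 = 1:
  x3=0: x1=0, x2=0, x3=0, x4=0
  x3=1: x1=0, x2=0, x3=1, x4=0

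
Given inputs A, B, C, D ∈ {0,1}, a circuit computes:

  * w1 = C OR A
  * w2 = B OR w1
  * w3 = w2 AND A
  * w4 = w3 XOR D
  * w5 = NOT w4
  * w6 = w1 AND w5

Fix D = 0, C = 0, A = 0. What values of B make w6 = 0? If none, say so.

w6 = w1 AND w5 must be 0, so at least one of w1, w5 is 0.
Check with D = 0, C = 0, A = 0 and B=1:
w1 = C OR A = 0 OR 0 = 0
w2 = B OR w1 = 1 OR 0 = 1
w3 = w2 AND A = 1 AND 0 = 0
w4 = w3 XOR D = 0 XOR 0 = 0
w5 = NOT w4 = NOT 0 = 1
w6 = w1 AND w5 = 0 AND 1 = 0
So w6 = 0.

B=1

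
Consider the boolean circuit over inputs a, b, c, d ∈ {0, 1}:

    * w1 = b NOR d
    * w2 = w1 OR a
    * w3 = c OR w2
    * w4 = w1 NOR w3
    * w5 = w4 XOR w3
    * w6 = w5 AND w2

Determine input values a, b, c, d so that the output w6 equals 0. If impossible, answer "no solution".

a=0, b=1, c=1, d=0

w6 = w5 AND w2 must be 0, so at least one of w5, w2 is 0.
Check with a=0, b=1, c=1, d=0:
w1 = b NOR d = 1 NOR 0 = 0
w2 = w1 OR a = 0 OR 0 = 0
w3 = c OR w2 = 1 OR 0 = 1
w4 = w1 NOR w3 = 0 NOR 1 = 0
w5 = w4 XOR w3 = 0 XOR 1 = 1
w6 = w5 AND w2 = 1 AND 0 = 0
So w6 = 0 as required.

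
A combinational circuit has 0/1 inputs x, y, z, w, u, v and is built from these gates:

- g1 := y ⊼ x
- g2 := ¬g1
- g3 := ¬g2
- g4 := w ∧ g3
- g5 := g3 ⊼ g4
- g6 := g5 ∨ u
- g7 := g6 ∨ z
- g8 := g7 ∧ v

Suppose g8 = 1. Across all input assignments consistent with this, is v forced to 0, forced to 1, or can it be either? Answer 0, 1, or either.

1

g8 = g7 ∧ v must be 1, so both g7 = 1 and v = 1.
Every assignment with g8 = 1 has v = 1; there are 29 such assignment(s).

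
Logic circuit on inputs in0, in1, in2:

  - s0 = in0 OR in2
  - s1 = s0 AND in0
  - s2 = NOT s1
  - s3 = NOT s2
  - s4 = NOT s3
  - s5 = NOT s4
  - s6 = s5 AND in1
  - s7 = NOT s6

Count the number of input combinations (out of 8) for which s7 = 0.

s7 = NOT s6 must be 0, so s6 = 1.
s6 = s5 AND in1 must be 1, so both s5 = 1 and in1 = 1.
Enumerating the 8 input combinations, 2 give s7 = 0 and 6 give s7 = 1.

2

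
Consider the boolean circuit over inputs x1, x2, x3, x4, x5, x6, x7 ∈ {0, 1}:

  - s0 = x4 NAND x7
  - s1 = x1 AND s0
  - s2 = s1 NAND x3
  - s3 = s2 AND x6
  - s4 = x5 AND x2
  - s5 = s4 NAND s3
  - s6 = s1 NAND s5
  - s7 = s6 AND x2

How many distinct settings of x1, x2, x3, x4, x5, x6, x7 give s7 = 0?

s7 = s6 AND x2 must be 0, so at least one of s6, x2 is 0.
Enumerating the 128 input combinations, 85 give s7 = 0 and 43 give s7 = 1.

85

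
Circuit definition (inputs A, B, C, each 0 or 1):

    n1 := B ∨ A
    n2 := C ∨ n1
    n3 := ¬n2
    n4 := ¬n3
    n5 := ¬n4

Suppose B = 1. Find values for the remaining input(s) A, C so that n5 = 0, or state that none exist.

A=1, C=1

n5 = ¬n4 must be 0, so n4 = 1.
Check with B = 1 and A=1, C=1:
n1 = B ∨ A = 1 ∨ 1 = 1
n2 = C ∨ n1 = 1 ∨ 1 = 1
n3 = ¬n2 = ¬1 = 0
n4 = ¬n3 = ¬0 = 1
n5 = ¬n4 = ¬1 = 0
So n5 = 0.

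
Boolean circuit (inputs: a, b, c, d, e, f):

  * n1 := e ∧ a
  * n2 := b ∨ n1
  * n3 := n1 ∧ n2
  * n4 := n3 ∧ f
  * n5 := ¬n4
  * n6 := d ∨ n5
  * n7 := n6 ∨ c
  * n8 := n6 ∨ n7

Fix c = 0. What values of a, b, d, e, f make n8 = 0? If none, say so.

n8 = n6 ∨ n7 must be 0, so both n6 = 0 and n7 = 0.
Check with c = 0 and a=1, b=1, d=0, e=1, f=1:
n1 = e ∧ a = 1 ∧ 1 = 1
n2 = b ∨ n1 = 1 ∨ 1 = 1
n3 = n1 ∧ n2 = 1 ∧ 1 = 1
n4 = n3 ∧ f = 1 ∧ 1 = 1
n5 = ¬n4 = ¬1 = 0
n6 = d ∨ n5 = 0 ∨ 0 = 0
n7 = n6 ∨ c = 0 ∨ 0 = 0
n8 = n6 ∨ n7 = 0 ∨ 0 = 0
So n8 = 0.

a=1, b=1, d=0, e=1, f=1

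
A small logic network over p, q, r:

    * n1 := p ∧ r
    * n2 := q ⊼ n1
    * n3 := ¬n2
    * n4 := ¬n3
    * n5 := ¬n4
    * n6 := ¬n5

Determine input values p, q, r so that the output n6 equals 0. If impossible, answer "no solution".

p=1, q=1, r=1

n6 = ¬n5 must be 0, so n5 = 1.
n5 = ¬n4 must be 1, so n4 = 0.
Check with p=1, q=1, r=1:
n1 = p ∧ r = 1 ∧ 1 = 1
n2 = q ⊼ n1 = 1 ⊼ 1 = 0
n3 = ¬n2 = ¬0 = 1
n4 = ¬n3 = ¬1 = 0
n5 = ¬n4 = ¬0 = 1
n6 = ¬n5 = ¬1 = 0
So n6 = 0 as required.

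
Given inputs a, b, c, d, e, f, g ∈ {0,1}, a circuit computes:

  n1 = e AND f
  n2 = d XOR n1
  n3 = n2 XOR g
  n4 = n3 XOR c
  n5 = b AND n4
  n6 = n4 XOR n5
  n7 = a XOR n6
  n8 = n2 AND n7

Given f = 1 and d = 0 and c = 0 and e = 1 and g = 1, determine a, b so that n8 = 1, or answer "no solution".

Check with f = 1 and d = 0 and c = 0 and e = 1 and g = 1 and a=1, b=0:
n1 = e AND f = 1 AND 1 = 1
n2 = d XOR n1 = 0 XOR 1 = 1
n3 = n2 XOR g = 1 XOR 1 = 0
n4 = n3 XOR c = 0 XOR 0 = 0
n5 = b AND n4 = 0 AND 0 = 0
n6 = n4 XOR n5 = 0 XOR 0 = 0
n7 = a XOR n6 = 1 XOR 0 = 1
n8 = n2 AND n7 = 1 AND 1 = 1
So n8 = 1.

a=1 b=0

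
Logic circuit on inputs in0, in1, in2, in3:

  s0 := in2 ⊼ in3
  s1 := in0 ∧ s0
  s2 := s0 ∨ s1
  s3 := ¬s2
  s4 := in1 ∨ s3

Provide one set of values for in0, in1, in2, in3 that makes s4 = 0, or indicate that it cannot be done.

s4 = in1 ∨ s3 must be 0, so both in1 = 0 and s3 = 0.
s3 = ¬s2 must be 0, so s2 = 1.
s2 = s0 ∨ s1 must be 1, so at least one of s0, s1 is 1.
Check with in0=1, in1=0, in2=0, in3=0:
s0 = in2 ⊼ in3 = 0 ⊼ 0 = 1
s1 = in0 ∧ s0 = 1 ∧ 1 = 1
s2 = s0 ∨ s1 = 1 ∨ 1 = 1
s3 = ¬s2 = ¬1 = 0
s4 = in1 ∨ s3 = 0 ∨ 0 = 0
So s4 = 0 as required.

in0=1, in1=0, in2=0, in3=0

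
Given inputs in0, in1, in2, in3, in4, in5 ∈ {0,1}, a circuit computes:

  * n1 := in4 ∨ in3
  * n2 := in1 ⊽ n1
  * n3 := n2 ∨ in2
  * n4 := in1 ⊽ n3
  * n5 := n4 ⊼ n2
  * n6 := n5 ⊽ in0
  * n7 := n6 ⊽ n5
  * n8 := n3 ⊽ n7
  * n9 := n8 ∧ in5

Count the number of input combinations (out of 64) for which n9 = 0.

50

n9 = n8 ∧ in5 must be 0, so at least one of n8, in5 is 0.
Enumerating the 64 input combinations, 50 give n9 = 0 and 14 give n9 = 1.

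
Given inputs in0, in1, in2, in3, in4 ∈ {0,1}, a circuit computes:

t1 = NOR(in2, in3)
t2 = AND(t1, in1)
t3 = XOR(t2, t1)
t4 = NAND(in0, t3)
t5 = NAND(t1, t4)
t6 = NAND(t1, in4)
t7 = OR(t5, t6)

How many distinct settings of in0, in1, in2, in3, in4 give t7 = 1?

29

t7 = OR(t5, t6) must be 1, so at least one of t5, t6 is 1.
Enumerating the 32 input combinations, 29 give t7 = 1 and 3 give t7 = 0.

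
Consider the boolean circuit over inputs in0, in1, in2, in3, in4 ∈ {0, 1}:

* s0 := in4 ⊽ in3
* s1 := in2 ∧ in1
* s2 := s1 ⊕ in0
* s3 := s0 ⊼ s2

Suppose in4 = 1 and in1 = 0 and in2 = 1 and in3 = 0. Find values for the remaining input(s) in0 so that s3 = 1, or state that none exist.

in0=1

Check with in4 = 1 and in1 = 0 and in2 = 1 and in3 = 0 and in0=1:
s0 = in4 ⊽ in3 = 1 ⊽ 0 = 0
s1 = in2 ∧ in1 = 1 ∧ 0 = 0
s2 = s1 ⊕ in0 = 0 ⊕ 1 = 1
s3 = s0 ⊼ s2 = 0 ⊼ 1 = 1
So s3 = 1.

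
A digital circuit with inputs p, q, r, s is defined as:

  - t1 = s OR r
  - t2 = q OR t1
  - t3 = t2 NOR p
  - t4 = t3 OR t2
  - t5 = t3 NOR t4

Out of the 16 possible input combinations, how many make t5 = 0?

15

t5 = t3 NOR t4 must be 0, so at least one of t3, t4 is 1.
Enumerating the 16 input combinations, 15 give t5 = 0 and 1 give t5 = 1.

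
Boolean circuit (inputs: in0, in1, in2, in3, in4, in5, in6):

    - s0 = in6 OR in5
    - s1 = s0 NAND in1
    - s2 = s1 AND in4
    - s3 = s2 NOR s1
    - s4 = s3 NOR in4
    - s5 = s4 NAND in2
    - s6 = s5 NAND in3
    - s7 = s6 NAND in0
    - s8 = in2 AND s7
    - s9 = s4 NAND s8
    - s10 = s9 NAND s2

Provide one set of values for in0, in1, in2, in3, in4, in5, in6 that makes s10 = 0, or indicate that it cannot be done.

in0=1 in1=1 in2=0 in3=0 in4=1 in5=0 in6=0

Check with in0=1 in1=1 in2=0 in3=0 in4=1 in5=0 in6=0:
s0 = in6 OR in5 = 0 OR 0 = 0
s1 = s0 NAND in1 = 0 NAND 1 = 1
s2 = s1 AND in4 = 1 AND 1 = 1
s3 = s2 NOR s1 = 1 NOR 1 = 0
s4 = s3 NOR in4 = 0 NOR 1 = 0
s5 = s4 NAND in2 = 0 NAND 0 = 1
s6 = s5 NAND in3 = 1 NAND 0 = 1
s7 = s6 NAND in0 = 1 NAND 1 = 0
s8 = in2 AND s7 = 0 AND 0 = 0
s9 = s4 NAND s8 = 0 NAND 0 = 1
s10 = s9 NAND s2 = 1 NAND 1 = 0
So s10 = 0 as required.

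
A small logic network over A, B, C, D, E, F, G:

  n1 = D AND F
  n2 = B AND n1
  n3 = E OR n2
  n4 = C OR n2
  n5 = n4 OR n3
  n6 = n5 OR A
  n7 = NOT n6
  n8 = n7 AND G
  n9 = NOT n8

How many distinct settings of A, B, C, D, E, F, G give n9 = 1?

n9 = NOT n8 must be 1, so n8 = 0.
Enumerating the 128 input combinations, 121 give n9 = 1 and 7 give n9 = 0.

121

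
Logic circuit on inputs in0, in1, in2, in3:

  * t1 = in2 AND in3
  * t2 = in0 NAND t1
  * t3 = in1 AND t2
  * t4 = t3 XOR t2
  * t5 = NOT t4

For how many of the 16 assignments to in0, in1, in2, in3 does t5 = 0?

t5 = NOT t4 must be 0, so t4 = 1.
Enumerating the 16 input combinations, 7 give t5 = 0 and 9 give t5 = 1.

7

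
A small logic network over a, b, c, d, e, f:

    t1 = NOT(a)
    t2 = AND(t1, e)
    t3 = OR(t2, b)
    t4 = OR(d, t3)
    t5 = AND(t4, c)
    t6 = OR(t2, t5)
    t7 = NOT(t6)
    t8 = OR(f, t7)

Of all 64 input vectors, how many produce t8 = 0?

17

t8 = OR(f, t7) must be 0, so both f = 0 and t7 = 0.
t7 = NOT(t6) must be 0, so t6 = 1.
t6 = OR(t2, t5) must be 1, so at least one of t2, t5 is 1.
Enumerating the 64 input combinations, 17 give t8 = 0 and 47 give t8 = 1.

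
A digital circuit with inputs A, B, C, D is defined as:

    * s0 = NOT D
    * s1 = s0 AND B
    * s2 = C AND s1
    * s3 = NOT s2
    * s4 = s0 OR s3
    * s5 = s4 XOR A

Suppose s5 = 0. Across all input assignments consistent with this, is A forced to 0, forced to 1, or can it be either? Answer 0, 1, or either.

s5 = s4 XOR A must be 0, so s4 and A are equal.
Every assignment with s5 = 0 has A = 1; there are 8 such assignment(s).

1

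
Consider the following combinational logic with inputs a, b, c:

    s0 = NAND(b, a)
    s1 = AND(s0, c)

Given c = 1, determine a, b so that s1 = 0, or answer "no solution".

a=1, b=1

Check with c = 1 and a=1, b=1:
s0 = NAND(b, a) = NAND(1, 1) = 0
s1 = AND(s0, c) = AND(0, 1) = 0
So s1 = 0.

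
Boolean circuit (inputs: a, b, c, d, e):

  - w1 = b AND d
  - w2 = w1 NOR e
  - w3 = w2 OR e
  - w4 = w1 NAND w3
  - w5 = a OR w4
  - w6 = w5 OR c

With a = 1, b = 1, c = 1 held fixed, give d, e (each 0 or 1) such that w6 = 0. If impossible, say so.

With a = 1, b = 1, c = 1 fixed, none of the 4 settings of d, e give w6 = 0.
For example, with d=0, e=0:
w1 = b AND d = 1 AND 0 = 0
w2 = w1 NOR e = 0 NOR 0 = 1
w3 = w2 OR e = 1 OR 0 = 1
w4 = w1 NAND w3 = 0 NAND 1 = 1
w5 = a OR w4 = 1 OR 1 = 1
w6 = w5 OR c = 1 OR 1 = 1
giving w6 = 1 ≠ 0.

no solution exists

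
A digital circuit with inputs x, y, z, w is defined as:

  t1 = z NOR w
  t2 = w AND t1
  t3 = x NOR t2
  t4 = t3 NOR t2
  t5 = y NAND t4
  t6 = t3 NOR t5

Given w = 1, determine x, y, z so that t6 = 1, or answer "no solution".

Check with w = 1 and x=1, y=1, z=1:
t1 = z NOR w = 1 NOR 1 = 0
t2 = w AND t1 = 1 AND 0 = 0
t3 = x NOR t2 = 1 NOR 0 = 0
t4 = t3 NOR t2 = 0 NOR 0 = 1
t5 = y NAND t4 = 1 NAND 1 = 0
t6 = t3 NOR t5 = 0 NOR 0 = 1
So t6 = 1.

x=1, y=1, z=1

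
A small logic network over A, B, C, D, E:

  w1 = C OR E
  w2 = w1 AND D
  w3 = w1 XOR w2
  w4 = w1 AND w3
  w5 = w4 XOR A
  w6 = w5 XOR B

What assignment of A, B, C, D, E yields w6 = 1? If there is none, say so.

A=0 B=1 C=1 D=1 E=1

w6 = w5 XOR B must be 1, so w5 and B differ.
Check with A=0 B=1 C=1 D=1 E=1:
w1 = C OR E = 1 OR 1 = 1
w2 = w1 AND D = 1 AND 1 = 1
w3 = w1 XOR w2 = 1 XOR 1 = 0
w4 = w1 AND w3 = 1 AND 0 = 0
w5 = w4 XOR A = 0 XOR 0 = 0
w6 = w5 XOR B = 0 XOR 1 = 1
So w6 = 1 as required.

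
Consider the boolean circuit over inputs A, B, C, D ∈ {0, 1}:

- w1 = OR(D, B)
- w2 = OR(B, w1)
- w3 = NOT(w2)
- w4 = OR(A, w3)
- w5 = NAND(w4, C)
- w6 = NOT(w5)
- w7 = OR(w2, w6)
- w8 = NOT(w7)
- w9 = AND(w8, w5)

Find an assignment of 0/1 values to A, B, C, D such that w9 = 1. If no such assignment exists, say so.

A=1, B=0, C=0, D=0

Check with A=1, B=0, C=0, D=0:
w1 = OR(D, B) = OR(0, 0) = 0
w2 = OR(B, w1) = OR(0, 0) = 0
w3 = NOT(w2) = NOT 0 = 1
w4 = OR(A, w3) = OR(1, 1) = 1
w5 = NAND(w4, C) = NAND(1, 0) = 1
w6 = NOT(w5) = NOT 1 = 0
w7 = OR(w2, w6) = OR(0, 0) = 0
w8 = NOT(w7) = NOT 0 = 1
w9 = AND(w8, w5) = AND(1, 1) = 1
So w9 = 1 as required.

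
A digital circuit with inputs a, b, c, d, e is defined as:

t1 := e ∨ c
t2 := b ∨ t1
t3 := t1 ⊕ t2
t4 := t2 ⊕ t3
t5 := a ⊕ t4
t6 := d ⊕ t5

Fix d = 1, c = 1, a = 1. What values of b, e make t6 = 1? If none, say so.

t6 = d ⊕ t5 must be 1, so d and t5 differ.
Check with d = 1, c = 1, a = 1 and b=1, e=0:
t1 = e ∨ c = 0 ∨ 1 = 1
t2 = b ∨ t1 = 1 ∨ 1 = 1
t3 = t1 ⊕ t2 = 1 ⊕ 1 = 0
t4 = t2 ⊕ t3 = 1 ⊕ 0 = 1
t5 = a ⊕ t4 = 1 ⊕ 1 = 0
t6 = d ⊕ t5 = 1 ⊕ 0 = 1
So t6 = 1.

b=1, e=0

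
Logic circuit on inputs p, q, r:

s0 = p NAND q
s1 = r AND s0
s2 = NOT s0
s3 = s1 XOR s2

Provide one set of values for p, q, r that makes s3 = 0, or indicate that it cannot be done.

p=0 q=0 r=0

Check with p=0 q=0 r=0:
s0 = p NAND q = 0 NAND 0 = 1
s1 = r AND s0 = 0 AND 1 = 0
s2 = NOT s0 = NOT 1 = 0
s3 = s1 XOR s2 = 0 XOR 0 = 0
So s3 = 0 as required.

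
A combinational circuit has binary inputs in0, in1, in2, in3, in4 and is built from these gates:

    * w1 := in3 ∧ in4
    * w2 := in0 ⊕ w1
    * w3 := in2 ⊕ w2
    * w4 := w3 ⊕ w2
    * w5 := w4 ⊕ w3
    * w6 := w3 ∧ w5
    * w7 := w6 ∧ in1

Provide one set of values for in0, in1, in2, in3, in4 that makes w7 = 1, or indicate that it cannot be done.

w7 = w6 ∧ in1 must be 1, so both w6 = 1 and in1 = 1.
w6 = w3 ∧ w5 must be 1, so both w3 = 1 and w5 = 1.
Check with in0=1, in1=1, in2=0, in3=1, in4=0:
w1 = in3 ∧ in4 = 1 ∧ 0 = 0
w2 = in0 ⊕ w1 = 1 ⊕ 0 = 1
w3 = in2 ⊕ w2 = 0 ⊕ 1 = 1
w4 = w3 ⊕ w2 = 1 ⊕ 1 = 0
w5 = w4 ⊕ w3 = 0 ⊕ 1 = 1
w6 = w3 ∧ w5 = 1 ∧ 1 = 1
w7 = w6 ∧ in1 = 1 ∧ 1 = 1
So w7 = 1 as required.

in0=1, in1=1, in2=0, in3=1, in4=0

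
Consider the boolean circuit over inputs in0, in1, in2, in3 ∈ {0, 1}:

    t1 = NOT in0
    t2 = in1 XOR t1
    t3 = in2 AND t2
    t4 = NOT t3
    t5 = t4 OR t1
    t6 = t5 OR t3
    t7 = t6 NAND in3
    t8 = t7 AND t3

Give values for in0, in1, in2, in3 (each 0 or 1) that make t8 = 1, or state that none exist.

t8 = t7 AND t3 must be 1, so both t7 = 1 and t3 = 1.
t7 = t6 NAND in3 must be 1, so at least one of t6, in3 is 0.
t3 = in2 AND t2 must be 1, so both in2 = 1 and t2 = 1.
Check with in0=0 in1=0 in2=1 in3=0:
t1 = NOT in0 = NOT 0 = 1
t2 = in1 XOR t1 = 0 XOR 1 = 1
t3 = in2 AND t2 = 1 AND 1 = 1
t4 = NOT t3 = NOT 1 = 0
t5 = t4 OR t1 = 0 OR 1 = 1
t6 = t5 OR t3 = 1 OR 1 = 1
t7 = t6 NAND in3 = 1 NAND 0 = 1
t8 = t7 AND t3 = 1 AND 1 = 1
So t8 = 1 as required.

in0=0 in1=0 in2=1 in3=0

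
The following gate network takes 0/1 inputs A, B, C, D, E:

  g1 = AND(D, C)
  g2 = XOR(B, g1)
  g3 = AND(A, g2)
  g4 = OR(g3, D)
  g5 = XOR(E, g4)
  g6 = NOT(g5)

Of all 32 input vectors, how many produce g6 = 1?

16

g6 = NOT(g5) must be 1, so g5 = 0.
Enumerating the 32 input combinations, 16 give g6 = 1 and 16 give g6 = 0.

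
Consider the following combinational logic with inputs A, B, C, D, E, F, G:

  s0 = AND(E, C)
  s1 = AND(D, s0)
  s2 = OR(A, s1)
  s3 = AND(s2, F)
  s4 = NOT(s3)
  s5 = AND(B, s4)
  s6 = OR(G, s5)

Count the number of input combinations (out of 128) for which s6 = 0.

41

s6 = OR(G, s5) must be 0, so both G = 0 and s5 = 0.
s5 = AND(B, s4) must be 0, so at least one of B, s4 is 0.
Enumerating the 128 input combinations, 41 give s6 = 0 and 87 give s6 = 1.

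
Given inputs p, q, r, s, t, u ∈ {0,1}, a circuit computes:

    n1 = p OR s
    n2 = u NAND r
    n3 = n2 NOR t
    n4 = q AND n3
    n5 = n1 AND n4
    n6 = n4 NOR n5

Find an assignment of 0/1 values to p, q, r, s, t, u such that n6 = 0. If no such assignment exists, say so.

p=0 q=1 r=1 s=1 t=0 u=1

n6 = n4 NOR n5 must be 0, so at least one of n4, n5 is 1.
Check with p=0 q=1 r=1 s=1 t=0 u=1:
n1 = p OR s = 0 OR 1 = 1
n2 = u NAND r = 1 NAND 1 = 0
n3 = n2 NOR t = 0 NOR 0 = 1
n4 = q AND n3 = 1 AND 1 = 1
n5 = n1 AND n4 = 1 AND 1 = 1
n6 = n4 NOR n5 = 1 NOR 1 = 0
So n6 = 0 as required.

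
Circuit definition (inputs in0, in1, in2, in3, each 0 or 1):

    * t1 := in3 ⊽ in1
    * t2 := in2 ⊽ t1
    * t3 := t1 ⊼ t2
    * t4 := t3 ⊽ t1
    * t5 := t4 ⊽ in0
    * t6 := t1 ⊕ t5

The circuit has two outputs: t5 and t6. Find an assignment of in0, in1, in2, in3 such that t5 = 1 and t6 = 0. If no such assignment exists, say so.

Check with in0=0, in1=0, in2=1, in3=0:
t1 = in3 ⊽ in1 = 0 ⊽ 0 = 1
t2 = in2 ⊽ t1 = 1 ⊽ 1 = 0
t3 = t1 ⊼ t2 = 1 ⊼ 0 = 1
t4 = t3 ⊽ t1 = 1 ⊽ 1 = 0
t5 = t4 ⊽ in0 = 0 ⊽ 0 = 1
t6 = t1 ⊕ t5 = 1 ⊕ 1 = 0
So t5 = 1 and t6 = 0.

in0=0, in1=0, in2=1, in3=0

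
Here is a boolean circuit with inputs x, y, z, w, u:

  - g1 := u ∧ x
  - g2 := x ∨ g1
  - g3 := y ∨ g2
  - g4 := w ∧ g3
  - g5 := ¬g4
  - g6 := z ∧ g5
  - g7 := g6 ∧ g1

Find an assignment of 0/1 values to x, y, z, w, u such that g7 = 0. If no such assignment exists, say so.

x=0, y=1, z=0, w=1, u=1

Check with x=0, y=1, z=0, w=1, u=1:
g1 = u ∧ x = 1 ∧ 0 = 0
g2 = x ∨ g1 = 0 ∨ 0 = 0
g3 = y ∨ g2 = 1 ∨ 0 = 1
g4 = w ∧ g3 = 1 ∧ 1 = 1
g5 = ¬g4 = ¬1 = 0
g6 = z ∧ g5 = 0 ∧ 0 = 0
g7 = g6 ∧ g1 = 0 ∧ 0 = 0
So g7 = 0 as required.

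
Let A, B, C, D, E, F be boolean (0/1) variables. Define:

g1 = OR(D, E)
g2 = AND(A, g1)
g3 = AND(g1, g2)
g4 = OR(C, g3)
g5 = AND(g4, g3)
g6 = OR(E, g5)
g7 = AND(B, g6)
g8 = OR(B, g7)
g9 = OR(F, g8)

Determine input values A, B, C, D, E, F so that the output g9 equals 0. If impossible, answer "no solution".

A=0 B=0 C=1 D=0 E=0 F=0

g9 = OR(F, g8) must be 0, so both F = 0 and g8 = 0.
g8 = OR(B, g7) must be 0, so both B = 0 and g7 = 0.
Check with A=0 B=0 C=1 D=0 E=0 F=0:
g1 = OR(D, E) = OR(0, 0) = 0
g2 = AND(A, g1) = AND(0, 0) = 0
g3 = AND(g1, g2) = AND(0, 0) = 0
g4 = OR(C, g3) = OR(1, 0) = 1
g5 = AND(g4, g3) = AND(1, 0) = 0
g6 = OR(E, g5) = OR(0, 0) = 0
g7 = AND(B, g6) = AND(0, 0) = 0
g8 = OR(B, g7) = OR(0, 0) = 0
g9 = OR(F, g8) = OR(0, 0) = 0
So g9 = 0 as required.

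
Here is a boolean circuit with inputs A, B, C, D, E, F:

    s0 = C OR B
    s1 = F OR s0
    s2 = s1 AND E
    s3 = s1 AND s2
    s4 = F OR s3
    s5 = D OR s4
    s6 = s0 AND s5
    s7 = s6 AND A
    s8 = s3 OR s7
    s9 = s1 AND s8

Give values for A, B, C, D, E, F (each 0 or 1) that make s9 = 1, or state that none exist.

A=0 B=0 C=1 D=1 E=1 F=1

s9 = s1 AND s8 must be 1, so both s1 = 1 and s8 = 1.
s1 = F OR s0 must be 1, so at least one of F, s0 is 1.
Check with A=0 B=0 C=1 D=1 E=1 F=1:
s0 = C OR B = 1 OR 0 = 1
s1 = F OR s0 = 1 OR 1 = 1
s2 = s1 AND E = 1 AND 1 = 1
s3 = s1 AND s2 = 1 AND 1 = 1
s4 = F OR s3 = 1 OR 1 = 1
s5 = D OR s4 = 1 OR 1 = 1
s6 = s0 AND s5 = 1 AND 1 = 1
s7 = s6 AND A = 1 AND 0 = 0
s8 = s3 OR s7 = 1 OR 0 = 1
s9 = s1 AND s8 = 1 AND 1 = 1
So s9 = 1 as required.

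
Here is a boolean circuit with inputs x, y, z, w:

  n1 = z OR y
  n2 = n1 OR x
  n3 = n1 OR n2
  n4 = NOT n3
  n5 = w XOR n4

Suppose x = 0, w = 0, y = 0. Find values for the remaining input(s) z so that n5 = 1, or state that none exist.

n5 = w XOR n4 must be 1, so w and n4 differ.
Check with x = 0, w = 0, y = 0 and z=0:
n1 = z OR y = 0 OR 0 = 0
n2 = n1 OR x = 0 OR 0 = 0
n3 = n1 OR n2 = 0 OR 0 = 0
n4 = NOT n3 = NOT 0 = 1
n5 = w XOR n4 = 0 XOR 1 = 1
So n5 = 1.

z=0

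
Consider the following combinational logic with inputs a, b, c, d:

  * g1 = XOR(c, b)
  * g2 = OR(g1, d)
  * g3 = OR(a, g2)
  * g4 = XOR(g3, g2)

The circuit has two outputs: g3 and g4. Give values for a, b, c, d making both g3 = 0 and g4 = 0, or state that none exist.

Check with a=0 b=0 c=0 d=0:
g1 = XOR(c, b) = XOR(0, 0) = 0
g2 = OR(g1, d) = OR(0, 0) = 0
g3 = OR(a, g2) = OR(0, 0) = 0
g4 = XOR(g3, g2) = XOR(0, 0) = 0
So g3 = 0 and g4 = 0.

a=0 b=0 c=0 d=0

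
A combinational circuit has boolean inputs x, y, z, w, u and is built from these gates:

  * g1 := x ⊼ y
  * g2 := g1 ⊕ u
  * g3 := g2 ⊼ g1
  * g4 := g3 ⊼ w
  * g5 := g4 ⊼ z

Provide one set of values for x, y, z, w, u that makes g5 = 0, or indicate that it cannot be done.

x=1, y=0, z=1, w=0, u=1

g5 = g4 ⊼ z must be 0, so both g4 = 1 and z = 1.
Check with x=1, y=0, z=1, w=0, u=1:
g1 = x ⊼ y = 1 ⊼ 0 = 1
g2 = g1 ⊕ u = 1 ⊕ 1 = 0
g3 = g2 ⊼ g1 = 0 ⊼ 1 = 1
g4 = g3 ⊼ w = 1 ⊼ 0 = 1
g5 = g4 ⊼ z = 1 ⊼ 1 = 0
So g5 = 0 as required.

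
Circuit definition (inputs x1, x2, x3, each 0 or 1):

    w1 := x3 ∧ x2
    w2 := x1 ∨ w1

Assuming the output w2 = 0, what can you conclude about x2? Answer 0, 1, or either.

either

Both values of x2 occur among assignments with w2 = 0:
  x2=0: x1=0, x2=0, x3=0
  x2=1: x1=0, x2=1, x3=0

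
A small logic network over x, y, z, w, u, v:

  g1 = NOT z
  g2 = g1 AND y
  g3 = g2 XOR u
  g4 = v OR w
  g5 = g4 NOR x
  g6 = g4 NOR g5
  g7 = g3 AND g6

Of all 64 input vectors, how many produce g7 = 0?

g7 = g3 AND g6 must be 0, so at least one of g3, g6 is 0.
Enumerating the 64 input combinations, 60 give g7 = 0 and 4 give g7 = 1.

60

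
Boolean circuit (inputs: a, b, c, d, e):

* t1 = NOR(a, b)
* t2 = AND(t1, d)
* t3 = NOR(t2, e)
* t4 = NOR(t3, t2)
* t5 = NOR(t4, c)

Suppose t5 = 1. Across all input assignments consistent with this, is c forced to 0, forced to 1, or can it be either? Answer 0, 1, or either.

0

t5 = NOR(t4, c) must be 1, so both t4 = 0 and c = 0.
t4 = NOR(t3, t2) must be 0, so at least one of t3, t2 is 1.
Every assignment with t5 = 1 has c = 0; there are 9 such assignment(s).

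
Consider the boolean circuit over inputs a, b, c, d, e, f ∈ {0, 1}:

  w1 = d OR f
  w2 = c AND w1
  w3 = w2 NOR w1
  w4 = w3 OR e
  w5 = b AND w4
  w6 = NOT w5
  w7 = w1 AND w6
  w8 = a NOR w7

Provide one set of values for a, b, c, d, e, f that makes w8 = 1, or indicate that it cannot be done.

a=0 b=1 c=0 d=1 e=1 f=0

Check with a=0 b=1 c=0 d=1 e=1 f=0:
w1 = d OR f = 1 OR 0 = 1
w2 = c AND w1 = 0 AND 1 = 0
w3 = w2 NOR w1 = 0 NOR 1 = 0
w4 = w3 OR e = 0 OR 1 = 1
w5 = b AND w4 = 1 AND 1 = 1
w6 = NOT w5 = NOT 1 = 0
w7 = w1 AND w6 = 1 AND 0 = 0
w8 = a NOR w7 = 0 NOR 0 = 1
So w8 = 1 as required.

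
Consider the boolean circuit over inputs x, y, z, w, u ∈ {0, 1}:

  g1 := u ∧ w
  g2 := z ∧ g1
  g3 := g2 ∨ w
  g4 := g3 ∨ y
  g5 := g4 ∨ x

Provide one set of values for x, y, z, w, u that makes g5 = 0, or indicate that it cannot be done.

g5 = g4 ∨ x must be 0, so both g4 = 0 and x = 0.
Check with x=0 y=0 z=0 w=0 u=1:
g1 = u ∧ w = 1 ∧ 0 = 0
g2 = z ∧ g1 = 0 ∧ 0 = 0
g3 = g2 ∨ w = 0 ∨ 0 = 0
g4 = g3 ∨ y = 0 ∨ 0 = 0
g5 = g4 ∨ x = 0 ∨ 0 = 0
So g5 = 0 as required.

x=0 y=0 z=0 w=0 u=1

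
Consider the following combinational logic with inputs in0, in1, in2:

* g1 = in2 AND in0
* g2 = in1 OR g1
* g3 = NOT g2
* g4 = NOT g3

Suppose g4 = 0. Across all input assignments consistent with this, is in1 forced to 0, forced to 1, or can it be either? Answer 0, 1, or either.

0

g4 = NOT g3 must be 0, so g3 = 1.
Every assignment with g4 = 0 has in1 = 0; there are 3 such assignment(s).
  in0=0, in1=0, in2=0
  in0=0, in1=0, in2=1
  in0=1, in1=0, in2=0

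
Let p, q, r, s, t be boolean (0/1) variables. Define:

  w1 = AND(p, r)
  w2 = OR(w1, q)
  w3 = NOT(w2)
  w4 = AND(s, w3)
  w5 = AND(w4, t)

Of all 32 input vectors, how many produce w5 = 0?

29

w5 = AND(w4, t) must be 0, so at least one of w4, t is 0.
Enumerating the 32 input combinations, 29 give w5 = 0 and 3 give w5 = 1.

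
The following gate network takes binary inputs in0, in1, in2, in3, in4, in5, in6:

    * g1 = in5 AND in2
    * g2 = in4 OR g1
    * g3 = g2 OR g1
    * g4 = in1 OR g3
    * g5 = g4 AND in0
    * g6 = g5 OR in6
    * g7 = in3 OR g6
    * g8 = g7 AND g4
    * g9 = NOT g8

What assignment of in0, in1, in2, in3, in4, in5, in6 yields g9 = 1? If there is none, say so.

Check with in0=0, in1=0, in2=0, in3=1, in4=0, in5=0, in6=1:
g1 = in5 AND in2 = 0 AND 0 = 0
g2 = in4 OR g1 = 0 OR 0 = 0
g3 = g2 OR g1 = 0 OR 0 = 0
g4 = in1 OR g3 = 0 OR 0 = 0
g5 = g4 AND in0 = 0 AND 0 = 0
g6 = g5 OR in6 = 0 OR 1 = 1
g7 = in3 OR g6 = 1 OR 1 = 1
g8 = g7 AND g4 = 1 AND 0 = 0
g9 = NOT g8 = NOT 0 = 1
So g9 = 1 as required.

in0=0, in1=0, in2=0, in3=1, in4=0, in5=0, in6=1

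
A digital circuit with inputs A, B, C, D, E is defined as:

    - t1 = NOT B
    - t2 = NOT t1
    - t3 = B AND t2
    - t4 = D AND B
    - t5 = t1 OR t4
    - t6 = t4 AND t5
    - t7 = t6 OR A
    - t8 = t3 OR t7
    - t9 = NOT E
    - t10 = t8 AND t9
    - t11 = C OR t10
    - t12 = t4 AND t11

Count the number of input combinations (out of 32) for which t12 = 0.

26

t12 = t4 AND t11 must be 0, so at least one of t4, t11 is 0.
Enumerating the 32 input combinations, 26 give t12 = 0 and 6 give t12 = 1.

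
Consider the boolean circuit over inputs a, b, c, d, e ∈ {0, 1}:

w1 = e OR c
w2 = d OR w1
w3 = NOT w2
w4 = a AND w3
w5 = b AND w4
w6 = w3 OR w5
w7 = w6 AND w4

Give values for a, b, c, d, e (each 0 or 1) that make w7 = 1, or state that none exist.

w7 = w6 AND w4 must be 1, so both w6 = 1 and w4 = 1.
Check with a=1, b=0, c=0, d=0, e=0:
w1 = e OR c = 0 OR 0 = 0
w2 = d OR w1 = 0 OR 0 = 0
w3 = NOT w2 = NOT 0 = 1
w4 = a AND w3 = 1 AND 1 = 1
w5 = b AND w4 = 0 AND 1 = 0
w6 = w3 OR w5 = 1 OR 0 = 1
w7 = w6 AND w4 = 1 AND 1 = 1
So w7 = 1 as required.

a=1, b=0, c=0, d=0, e=0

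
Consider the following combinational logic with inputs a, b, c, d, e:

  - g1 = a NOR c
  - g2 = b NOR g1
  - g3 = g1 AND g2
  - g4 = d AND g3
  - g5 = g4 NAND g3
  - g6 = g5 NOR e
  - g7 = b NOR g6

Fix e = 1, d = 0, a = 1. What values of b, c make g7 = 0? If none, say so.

Check with e = 1, d = 0, a = 1 and b=1, c=0:
g1 = a NOR c = 1 NOR 0 = 0
g2 = b NOR g1 = 1 NOR 0 = 0
g3 = g1 AND g2 = 0 AND 0 = 0
g4 = d AND g3 = 0 AND 0 = 0
g5 = g4 NAND g3 = 0 NAND 0 = 1
g6 = g5 NOR e = 1 NOR 1 = 0
g7 = b NOR g6 = 1 NOR 0 = 0
So g7 = 0.

b=1, c=0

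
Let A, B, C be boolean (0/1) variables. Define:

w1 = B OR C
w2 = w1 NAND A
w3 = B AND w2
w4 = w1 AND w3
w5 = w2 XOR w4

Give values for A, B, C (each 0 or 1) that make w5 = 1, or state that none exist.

w5 = w2 XOR w4 must be 1, so w2 and w4 differ.
Check with A=1 B=0 C=0:
w1 = B OR C = 0 OR 0 = 0
w2 = w1 NAND A = 0 NAND 1 = 1
w3 = B AND w2 = 0 AND 1 = 0
w4 = w1 AND w3 = 0 AND 0 = 0
w5 = w2 XOR w4 = 1 XOR 0 = 1
So w5 = 1 as required.

A=1 B=0 C=0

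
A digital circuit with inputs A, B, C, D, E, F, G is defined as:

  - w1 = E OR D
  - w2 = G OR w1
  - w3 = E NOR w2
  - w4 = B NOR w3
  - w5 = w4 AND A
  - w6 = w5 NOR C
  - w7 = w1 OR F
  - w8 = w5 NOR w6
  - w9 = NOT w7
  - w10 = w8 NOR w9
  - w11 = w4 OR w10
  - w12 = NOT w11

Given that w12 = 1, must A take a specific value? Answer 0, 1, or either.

Both values of A occur among assignments with w12 = 1:
  A=0: A=0, B=0, C=0, D=0, E=0, F=0, G=0
  A=1: A=1, B=0, C=0, D=0, E=0, F=0, G=0

either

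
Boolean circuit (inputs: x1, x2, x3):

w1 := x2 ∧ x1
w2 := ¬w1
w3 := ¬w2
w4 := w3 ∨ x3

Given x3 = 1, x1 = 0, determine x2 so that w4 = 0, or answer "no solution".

no solution exists

With x3 = 1, x1 = 0 fixed, none of the 2 settings of x2 give w4 = 0.
For example, with x2=1:
w1 = x2 ∧ x1 = 1 ∧ 0 = 0
w2 = ¬w1 = ¬0 = 1
w3 = ¬w2 = ¬1 = 0
w4 = w3 ∨ x3 = 0 ∨ 1 = 1
giving w4 = 1 ≠ 0.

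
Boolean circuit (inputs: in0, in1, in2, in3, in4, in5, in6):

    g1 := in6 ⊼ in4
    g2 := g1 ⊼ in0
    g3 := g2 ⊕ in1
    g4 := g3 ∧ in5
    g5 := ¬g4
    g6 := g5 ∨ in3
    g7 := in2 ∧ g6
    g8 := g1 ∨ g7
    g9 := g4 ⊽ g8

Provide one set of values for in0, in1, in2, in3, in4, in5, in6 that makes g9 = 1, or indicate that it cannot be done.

g9 = g4 ⊽ g8 must be 1, so both g4 = 0 and g8 = 0.
g4 = g3 ∧ in5 must be 0, so at least one of g3, in5 is 0.
g8 = g1 ∨ g7 must be 0, so both g1 = 0 and g7 = 0.
Check with in0=1 in1=0 in2=0 in3=1 in4=1 in5=0 in6=1:
g1 = in6 ⊼ in4 = 1 ⊼ 1 = 0
g2 = g1 ⊼ in0 = 0 ⊼ 1 = 1
g3 = g2 ⊕ in1 = 1 ⊕ 0 = 1
g4 = g3 ∧ in5 = 1 ∧ 0 = 0
g5 = ¬g4 = ¬0 = 1
g6 = g5 ∨ in3 = 1 ∨ 1 = 1
g7 = in2 ∧ g6 = 0 ∧ 1 = 0
g8 = g1 ∨ g7 = 0 ∨ 0 = 0
g9 = g4 ⊽ g8 = 0 ⊽ 0 = 1
So g9 = 1 as required.

in0=1 in1=0 in2=0 in3=1 in4=1 in5=0 in6=1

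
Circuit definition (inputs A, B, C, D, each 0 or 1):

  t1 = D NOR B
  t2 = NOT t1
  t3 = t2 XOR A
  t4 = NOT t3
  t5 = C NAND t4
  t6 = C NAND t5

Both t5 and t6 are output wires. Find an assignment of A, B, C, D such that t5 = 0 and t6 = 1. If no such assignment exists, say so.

A=1, B=1, C=1, D=1

Check with A=1, B=1, C=1, D=1:
t1 = D NOR B = 1 NOR 1 = 0
t2 = NOT t1 = NOT 0 = 1
t3 = t2 XOR A = 1 XOR 1 = 0
t4 = NOT t3 = NOT 0 = 1
t5 = C NAND t4 = 1 NAND 1 = 0
t6 = C NAND t5 = 1 NAND 0 = 1
So t5 = 0 and t6 = 1.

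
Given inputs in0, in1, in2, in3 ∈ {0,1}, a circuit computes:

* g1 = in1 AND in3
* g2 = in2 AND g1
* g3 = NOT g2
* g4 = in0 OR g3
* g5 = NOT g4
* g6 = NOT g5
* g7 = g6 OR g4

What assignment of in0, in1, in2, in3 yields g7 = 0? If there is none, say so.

in0=0, in1=1, in2=1, in3=1

Check with in0=0, in1=1, in2=1, in3=1:
g1 = in1 AND in3 = 1 AND 1 = 1
g2 = in2 AND g1 = 1 AND 1 = 1
g3 = NOT g2 = NOT 1 = 0
g4 = in0 OR g3 = 0 OR 0 = 0
g5 = NOT g4 = NOT 0 = 1
g6 = NOT g5 = NOT 1 = 0
g7 = g6 OR g4 = 0 OR 0 = 0
So g7 = 0 as required.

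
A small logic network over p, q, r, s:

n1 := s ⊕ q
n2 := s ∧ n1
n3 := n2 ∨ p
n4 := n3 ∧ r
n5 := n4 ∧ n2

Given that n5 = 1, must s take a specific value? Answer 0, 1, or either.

1

n5 = n4 ∧ n2 must be 1, so both n4 = 1 and n2 = 1.
n4 = n3 ∧ r must be 1, so both n3 = 1 and r = 1.
Every assignment with n5 = 1 has s = 1; there are 2 such assignment(s).
  p=0, q=0, r=1, s=1
  p=1, q=0, r=1, s=1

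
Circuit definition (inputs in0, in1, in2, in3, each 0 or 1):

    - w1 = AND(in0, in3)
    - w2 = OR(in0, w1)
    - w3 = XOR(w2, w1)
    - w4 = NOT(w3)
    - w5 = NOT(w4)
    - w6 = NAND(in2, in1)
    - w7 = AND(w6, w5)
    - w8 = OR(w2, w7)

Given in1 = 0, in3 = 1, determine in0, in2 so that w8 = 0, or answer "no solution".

Check with in1 = 0, in3 = 1 and in0=0, in2=0:
w1 = AND(in0, in3) = AND(0, 1) = 0
w2 = OR(in0, w1) = OR(0, 0) = 0
w3 = XOR(w2, w1) = XOR(0, 0) = 0
w4 = NOT(w3) = NOT 0 = 1
w5 = NOT(w4) = NOT 1 = 0
w6 = NAND(in2, in1) = NAND(0, 0) = 1
w7 = AND(w6, w5) = AND(1, 0) = 0
w8 = OR(w2, w7) = OR(0, 0) = 0
So w8 = 0.

in0=0 in2=0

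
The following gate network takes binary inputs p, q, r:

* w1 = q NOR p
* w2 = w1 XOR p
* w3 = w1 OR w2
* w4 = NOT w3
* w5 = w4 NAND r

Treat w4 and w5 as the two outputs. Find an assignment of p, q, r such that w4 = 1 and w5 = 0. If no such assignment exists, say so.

Check with p=0, q=1, r=1:
w1 = q NOR p = 1 NOR 0 = 0
w2 = w1 XOR p = 0 XOR 0 = 0
w3 = w1 OR w2 = 0 OR 0 = 0
w4 = NOT w3 = NOT 0 = 1
w5 = w4 NAND r = 1 NAND 1 = 0
So w4 = 1 and w5 = 0.

p=0, q=1, r=1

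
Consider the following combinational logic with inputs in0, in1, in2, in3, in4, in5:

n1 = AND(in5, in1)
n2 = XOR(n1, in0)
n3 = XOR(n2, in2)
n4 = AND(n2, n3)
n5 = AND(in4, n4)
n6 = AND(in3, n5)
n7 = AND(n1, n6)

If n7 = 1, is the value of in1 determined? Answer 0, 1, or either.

1

n7 = AND(n1, n6) must be 1, so both n1 = 1 and n6 = 1.
n1 = AND(in5, in1) must be 1, so both in5 = 1 and in1 = 1.
Every assignment with n7 = 1 has in1 = 1; there are 1 such assignment(s).
  in0=0, in1=1, in2=0, in3=1, in4=1, in5=1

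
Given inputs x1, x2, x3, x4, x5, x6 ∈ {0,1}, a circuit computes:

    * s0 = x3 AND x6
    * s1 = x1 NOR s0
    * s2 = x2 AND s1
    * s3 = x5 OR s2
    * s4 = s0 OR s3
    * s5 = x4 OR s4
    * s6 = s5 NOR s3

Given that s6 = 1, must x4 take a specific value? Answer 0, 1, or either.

0

s6 = s5 NOR s3 must be 1, so both s5 = 0 and s3 = 0.
s5 = x4 OR s4 must be 0, so both x4 = 0 and s4 = 0.
Every assignment with s6 = 1 has x4 = 0; there are 9 such assignment(s).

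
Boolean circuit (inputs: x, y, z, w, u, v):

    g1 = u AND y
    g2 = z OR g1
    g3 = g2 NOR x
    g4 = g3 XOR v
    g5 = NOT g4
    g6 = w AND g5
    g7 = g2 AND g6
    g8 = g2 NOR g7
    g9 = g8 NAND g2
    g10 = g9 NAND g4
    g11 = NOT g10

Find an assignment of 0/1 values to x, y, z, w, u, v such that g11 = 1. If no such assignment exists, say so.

x=0, y=1, z=0, w=0, u=0, v=0

g11 = NOT g10 must be 1, so g10 = 0.
g10 = g9 NAND g4 must be 0, so both g9 = 1 and g4 = 1.
g9 = g8 NAND g2 must be 1, so at least one of g8, g2 is 0.
Check with x=0, y=1, z=0, w=0, u=0, v=0:
g1 = u AND y = 0 AND 1 = 0
g2 = z OR g1 = 0 OR 0 = 0
g3 = g2 NOR x = 0 NOR 0 = 1
g4 = g3 XOR v = 1 XOR 0 = 1
g5 = NOT g4 = NOT 1 = 0
g6 = w AND g5 = 0 AND 0 = 0
g7 = g2 AND g6 = 0 AND 0 = 0
g8 = g2 NOR g7 = 0 NOR 0 = 1
g9 = g8 NAND g2 = 1 NAND 0 = 1
g10 = g9 NAND g4 = 1 NAND 1 = 0
g11 = NOT g10 = NOT 0 = 1
So g11 = 1 as required.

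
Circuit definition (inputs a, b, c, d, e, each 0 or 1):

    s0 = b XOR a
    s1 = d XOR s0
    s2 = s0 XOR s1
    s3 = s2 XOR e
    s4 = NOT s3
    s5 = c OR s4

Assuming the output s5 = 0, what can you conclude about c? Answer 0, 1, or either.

s5 = c OR s4 must be 0, so both c = 0 and s4 = 0.
s4 = NOT s3 must be 0, so s3 = 1.
s3 = s2 XOR e must be 1, so s2 and e differ.
Every assignment with s5 = 0 has c = 0; there are 8 such assignment(s).

0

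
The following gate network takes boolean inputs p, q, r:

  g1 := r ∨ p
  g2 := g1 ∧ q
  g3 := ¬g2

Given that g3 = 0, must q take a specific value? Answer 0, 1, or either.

1

g3 = ¬g2 must be 0, so g2 = 1.
g2 = g1 ∧ q must be 1, so both g1 = 1 and q = 1.
Every assignment with g3 = 0 has q = 1; there are 3 such assignment(s).
  p=0, q=1, r=1
  p=1, q=1, r=0
  p=1, q=1, r=1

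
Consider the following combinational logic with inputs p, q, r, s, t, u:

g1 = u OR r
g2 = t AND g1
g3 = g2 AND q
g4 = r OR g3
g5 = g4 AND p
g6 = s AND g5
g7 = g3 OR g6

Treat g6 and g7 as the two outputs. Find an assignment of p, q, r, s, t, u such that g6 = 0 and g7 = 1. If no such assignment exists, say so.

p=1, q=1, r=1, s=0, t=1, u=0

Check with p=1, q=1, r=1, s=0, t=1, u=0:
g1 = u OR r = 0 OR 1 = 1
g2 = t AND g1 = 1 AND 1 = 1
g3 = g2 AND q = 1 AND 1 = 1
g4 = r OR g3 = 1 OR 1 = 1
g5 = g4 AND p = 1 AND 1 = 1
g6 = s AND g5 = 0 AND 1 = 0
g7 = g3 OR g6 = 1 OR 0 = 1
So g6 = 0 and g7 = 1.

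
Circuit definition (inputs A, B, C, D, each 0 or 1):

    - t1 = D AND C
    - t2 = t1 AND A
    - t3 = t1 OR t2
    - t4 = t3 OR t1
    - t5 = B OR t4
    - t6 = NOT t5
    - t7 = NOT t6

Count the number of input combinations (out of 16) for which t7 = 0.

6

t7 = NOT t6 must be 0, so t6 = 1.
t6 = NOT t5 must be 1, so t5 = 0.
Enumerating the 16 input combinations, 6 give t7 = 0 and 10 give t7 = 1.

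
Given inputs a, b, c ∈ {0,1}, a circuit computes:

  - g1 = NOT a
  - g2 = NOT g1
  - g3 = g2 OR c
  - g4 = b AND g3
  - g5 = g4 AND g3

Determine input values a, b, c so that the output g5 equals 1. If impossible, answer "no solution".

a=0, b=1, c=1

g5 = g4 AND g3 must be 1, so both g4 = 1 and g3 = 1.
g4 = b AND g3 must be 1, so both b = 1 and g3 = 1.
Check with a=0, b=1, c=1:
g1 = NOT a = NOT 0 = 1
g2 = NOT g1 = NOT 1 = 0
g3 = g2 OR c = 0 OR 1 = 1
g4 = b AND g3 = 1 AND 1 = 1
g5 = g4 AND g3 = 1 AND 1 = 1
So g5 = 1 as required.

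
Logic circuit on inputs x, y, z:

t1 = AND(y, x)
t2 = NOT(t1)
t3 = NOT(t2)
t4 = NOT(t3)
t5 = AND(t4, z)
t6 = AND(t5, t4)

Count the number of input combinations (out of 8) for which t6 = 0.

t6 = AND(t5, t4) must be 0, so at least one of t5, t4 is 0.
Satisfying assignments:
  x=0, y=0, z=0
  x=0, y=1, z=0
  x=1, y=0, z=0
  x=1, y=1, z=0
  x=1, y=1, z=1

5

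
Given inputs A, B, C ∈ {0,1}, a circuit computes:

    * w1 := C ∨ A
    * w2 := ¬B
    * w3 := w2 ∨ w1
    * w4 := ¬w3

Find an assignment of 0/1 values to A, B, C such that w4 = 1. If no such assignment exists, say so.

A=0, B=1, C=0

w4 = ¬w3 must be 1, so w3 = 0.
Check with A=0, B=1, C=0:
w1 = C ∨ A = 0 ∨ 0 = 0
w2 = ¬B = ¬1 = 0
w3 = w2 ∨ w1 = 0 ∨ 0 = 0
w4 = ¬w3 = ¬0 = 1
So w4 = 1 as required.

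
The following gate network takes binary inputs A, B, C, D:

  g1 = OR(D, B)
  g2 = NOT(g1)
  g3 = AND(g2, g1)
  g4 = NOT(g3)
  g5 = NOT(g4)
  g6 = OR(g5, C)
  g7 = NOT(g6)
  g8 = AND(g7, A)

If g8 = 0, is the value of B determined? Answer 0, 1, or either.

Both values of B occur among assignments with g8 = 0:
  B=0: A=0, B=0, C=0, D=0
  B=1: A=0, B=1, C=0, D=0

either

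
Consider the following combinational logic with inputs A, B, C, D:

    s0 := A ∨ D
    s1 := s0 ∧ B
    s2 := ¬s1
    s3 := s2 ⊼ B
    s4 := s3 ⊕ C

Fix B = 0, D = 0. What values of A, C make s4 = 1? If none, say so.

A=1, C=0

Check with B = 0, D = 0 and A=1, C=0:
s0 = A ∨ D = 1 ∨ 0 = 1
s1 = s0 ∧ B = 1 ∧ 0 = 0
s2 = ¬s1 = ¬0 = 1
s3 = s2 ⊼ B = 1 ⊼ 0 = 1
s4 = s3 ⊕ C = 1 ⊕ 0 = 1
So s4 = 1.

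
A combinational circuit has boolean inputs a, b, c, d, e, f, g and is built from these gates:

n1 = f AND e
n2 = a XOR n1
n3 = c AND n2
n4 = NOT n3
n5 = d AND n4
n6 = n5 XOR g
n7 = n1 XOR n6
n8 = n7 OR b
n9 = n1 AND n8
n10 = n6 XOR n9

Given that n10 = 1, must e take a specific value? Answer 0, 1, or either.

either

Both values of e occur among assignments with n10 = 1:
  e=0: a=0, b=0, c=0, d=0, e=0, f=0, g=1
  e=1: a=0, b=0, c=0, d=0, e=1, f=0, g=1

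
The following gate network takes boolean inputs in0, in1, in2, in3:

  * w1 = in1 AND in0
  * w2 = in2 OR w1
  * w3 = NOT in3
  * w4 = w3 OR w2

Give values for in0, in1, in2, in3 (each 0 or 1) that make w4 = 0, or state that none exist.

w4 = w3 OR w2 must be 0, so both w3 = 0 and w2 = 0.
w3 = NOT in3 must be 0, so in3 = 1.
Check with in0=0 in1=1 in2=0 in3=1:
w1 = in1 AND in0 = 1 AND 0 = 0
w2 = in2 OR w1 = 0 OR 0 = 0
w3 = NOT in3 = NOT 1 = 0
w4 = w3 OR w2 = 0 OR 0 = 0
So w4 = 0 as required.

in0=0 in1=1 in2=0 in3=1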